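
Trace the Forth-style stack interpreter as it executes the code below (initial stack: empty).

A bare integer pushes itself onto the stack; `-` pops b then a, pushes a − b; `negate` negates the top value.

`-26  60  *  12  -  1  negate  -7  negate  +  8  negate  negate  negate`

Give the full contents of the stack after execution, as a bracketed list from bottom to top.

[-1572, 6, -8]

-26    → -26
60     → -26 60
*      → -1560
12     → -1560 12
-      → -1572
1      → -1572 1
negate → -1572 -1
-7     → -1572 -1 -7
negate → -1572 -1 7
+      → -1572 6
8      → -1572 6 8
negate → -1572 6 -8
negate → -1572 6 8
negate → -1572 6 -8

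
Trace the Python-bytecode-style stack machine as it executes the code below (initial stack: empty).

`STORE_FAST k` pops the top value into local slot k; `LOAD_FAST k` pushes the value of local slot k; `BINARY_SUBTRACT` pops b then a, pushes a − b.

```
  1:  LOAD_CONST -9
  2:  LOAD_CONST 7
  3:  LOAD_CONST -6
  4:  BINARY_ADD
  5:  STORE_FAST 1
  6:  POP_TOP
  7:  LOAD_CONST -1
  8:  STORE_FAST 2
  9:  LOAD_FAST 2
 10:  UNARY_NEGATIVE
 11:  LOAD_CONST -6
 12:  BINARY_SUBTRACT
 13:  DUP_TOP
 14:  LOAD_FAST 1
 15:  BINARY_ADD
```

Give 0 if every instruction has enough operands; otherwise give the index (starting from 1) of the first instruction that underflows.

LOAD_CONST -9    [-9]
LOAD_CONST 7     [-9, 7]
LOAD_CONST -6    [-9, 7, -6]
BINARY_ADD       [-9, 1]
STORE_FAST 1     [-9]
POP_TOP          []
LOAD_CONST -1    [-1]
STORE_FAST 2     []
LOAD_FAST 2      [-1]
UNARY_NEGATIVE   [1]
LOAD_CONST -6    [1, -6]
BINARY_SUBTRACT  [7]
DUP_TOP          [7, 7]
LOAD_FAST 1      [7, 7, 1]
BINARY_ADD       [7, 8]

0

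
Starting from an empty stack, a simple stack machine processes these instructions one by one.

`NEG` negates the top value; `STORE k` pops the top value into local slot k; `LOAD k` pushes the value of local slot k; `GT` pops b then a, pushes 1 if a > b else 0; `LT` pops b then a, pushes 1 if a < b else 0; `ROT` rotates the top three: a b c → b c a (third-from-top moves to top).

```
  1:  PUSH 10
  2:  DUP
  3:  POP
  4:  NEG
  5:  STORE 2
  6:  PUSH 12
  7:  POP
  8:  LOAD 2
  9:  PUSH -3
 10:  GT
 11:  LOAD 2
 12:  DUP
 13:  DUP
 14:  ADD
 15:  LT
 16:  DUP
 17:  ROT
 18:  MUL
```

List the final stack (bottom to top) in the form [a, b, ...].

PUSH 10 -> [10]
DUP     -> [10, 10]
POP     -> [10]
NEG     -> [-10]
STORE 2 -> []
PUSH 12 -> [12]
POP     -> []
LOAD 2  -> [-10]
PUSH -3 -> [-10, -3]
GT      -> [0]
LOAD 2  -> [0, -10]
DUP     -> [0, -10, -10]
DUP     -> [0, -10, -10, -10]
ADD     -> [0, -10, -20]
LT      -> [0, 0]
DUP     -> [0, 0, 0]
ROT     -> [0, 0, 0]
MUL     -> [0, 0]

[0, 0]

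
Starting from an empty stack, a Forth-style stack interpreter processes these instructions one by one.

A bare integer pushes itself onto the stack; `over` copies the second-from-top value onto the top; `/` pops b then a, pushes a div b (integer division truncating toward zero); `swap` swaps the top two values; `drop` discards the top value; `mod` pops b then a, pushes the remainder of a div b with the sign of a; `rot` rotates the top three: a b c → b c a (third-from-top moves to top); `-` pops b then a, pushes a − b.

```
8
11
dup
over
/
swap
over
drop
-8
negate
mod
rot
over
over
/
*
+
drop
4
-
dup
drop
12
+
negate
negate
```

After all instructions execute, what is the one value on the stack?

9

8      -> [8]
11     -> [8, 11]
dup    -> [8, 11, 11]
over   -> [8, 11, 11, 11]
/      -> [8, 11, 1]
swap   -> [8, 1, 11]
over   -> [8, 1, 11, 1]
drop   -> [8, 1, 11]
-8     -> [8, 1, 11, -8]
negate -> [8, 1, 11, 8]
mod    -> [8, 1, 3]
rot    -> [1, 3, 8]
over   -> [1, 3, 8, 3]
over   -> [1, 3, 8, 3, 8]
/      -> [1, 3, 8, 0]
*      -> [1, 3, 0]
+      -> [1, 3]
drop   -> [1]
4      -> [1, 4]
-      -> [-3]
dup    -> [-3, -3]
drop   -> [-3]
12     -> [-3, 12]
+      -> [9]
negate -> [-9]
negate -> [9]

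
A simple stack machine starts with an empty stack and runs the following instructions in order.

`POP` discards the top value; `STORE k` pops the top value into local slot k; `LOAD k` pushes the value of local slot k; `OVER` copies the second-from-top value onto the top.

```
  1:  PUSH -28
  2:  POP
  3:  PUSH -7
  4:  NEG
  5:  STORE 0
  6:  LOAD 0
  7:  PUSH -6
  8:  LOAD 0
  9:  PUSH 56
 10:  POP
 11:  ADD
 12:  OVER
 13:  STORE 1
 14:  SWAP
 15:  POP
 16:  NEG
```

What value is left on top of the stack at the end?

-1

PUSH -28 -> -28
POP      -> (empty)
PUSH -7  -> -7
NEG      -> 7
STORE 0  -> (empty)
LOAD 0   -> 7
PUSH -6  -> 7 -6
LOAD 0   -> 7 -6 7
PUSH 56  -> 7 -6 7 56
POP      -> 7 -6 7
ADD      -> 7 1
OVER     -> 7 1 7
STORE 1  -> 7 1
SWAP     -> 1 7
POP      -> 1
NEG      -> -1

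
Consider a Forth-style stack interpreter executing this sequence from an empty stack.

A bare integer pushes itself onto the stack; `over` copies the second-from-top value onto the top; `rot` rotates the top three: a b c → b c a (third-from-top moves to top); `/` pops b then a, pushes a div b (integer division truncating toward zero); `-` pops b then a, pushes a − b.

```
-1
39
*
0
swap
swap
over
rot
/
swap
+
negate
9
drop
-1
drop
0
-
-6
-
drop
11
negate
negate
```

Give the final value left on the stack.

-1     → -1
39     → -1 39
*      → -39
0      → -39 0
swap   → 0 -39
swap   → -39 0
over   → -39 0 -39
rot    → 0 -39 -39
/      → 0 1
swap   → 1 0
+      → 1
negate → -1
9      → -1 9
drop   → -1
-1     → -1 -1
drop   → -1
0      → -1 0
-      → -1
-6     → -1 -6
-      → 5
drop   → (empty)
11     → 11
negate → -11
negate → 11

11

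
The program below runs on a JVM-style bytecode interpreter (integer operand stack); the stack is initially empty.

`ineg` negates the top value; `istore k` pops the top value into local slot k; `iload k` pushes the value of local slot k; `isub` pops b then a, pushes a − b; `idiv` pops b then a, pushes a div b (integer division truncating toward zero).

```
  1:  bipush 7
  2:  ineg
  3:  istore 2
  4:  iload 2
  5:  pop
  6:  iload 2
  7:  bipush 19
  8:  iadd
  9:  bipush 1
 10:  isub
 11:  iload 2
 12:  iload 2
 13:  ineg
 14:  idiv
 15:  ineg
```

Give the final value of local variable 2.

-7

bipush 7  : 7
ineg      : -7
istore 2  : (empty)
iload 2   : -7
pop       : (empty)
iload 2   : -7
bipush 19 : -7 19
iadd      : 12
bipush 1  : 12 1
isub      : 11
iload 2   : 11 -7
iload 2   : 11 -7 -7
ineg      : 11 -7 7
idiv      : 11 -1
ineg      : 11 1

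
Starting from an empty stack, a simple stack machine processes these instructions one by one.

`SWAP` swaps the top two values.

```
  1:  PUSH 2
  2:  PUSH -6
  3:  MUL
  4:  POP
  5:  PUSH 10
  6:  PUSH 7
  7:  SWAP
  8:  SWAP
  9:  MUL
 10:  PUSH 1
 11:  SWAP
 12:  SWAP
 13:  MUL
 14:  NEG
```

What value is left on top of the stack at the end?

PUSH 2  : [2]
PUSH -6 : [2, -6]
MUL     : [-12]
POP     : []
PUSH 10 : [10]
PUSH 7  : [10, 7]
SWAP    : [7, 10]
SWAP    : [10, 7]
MUL     : [70]
PUSH 1  : [70, 1]
SWAP    : [1, 70]
SWAP    : [70, 1]
MUL     : [70]
NEG     : [-70]

-70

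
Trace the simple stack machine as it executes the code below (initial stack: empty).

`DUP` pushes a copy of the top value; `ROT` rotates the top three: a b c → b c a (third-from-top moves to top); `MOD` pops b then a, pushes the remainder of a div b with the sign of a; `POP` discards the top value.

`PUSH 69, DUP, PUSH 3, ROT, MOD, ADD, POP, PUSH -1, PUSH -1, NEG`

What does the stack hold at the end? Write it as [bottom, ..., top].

[-1, 1]

PUSH 69 : 69
DUP     : 69 69
PUSH 3  : 69 69 3
ROT     : 69 3 69
MOD     : 69 3
ADD     : 72
POP     : (empty)
PUSH -1 : -1
PUSH -1 : -1 -1
NEG     : -1 1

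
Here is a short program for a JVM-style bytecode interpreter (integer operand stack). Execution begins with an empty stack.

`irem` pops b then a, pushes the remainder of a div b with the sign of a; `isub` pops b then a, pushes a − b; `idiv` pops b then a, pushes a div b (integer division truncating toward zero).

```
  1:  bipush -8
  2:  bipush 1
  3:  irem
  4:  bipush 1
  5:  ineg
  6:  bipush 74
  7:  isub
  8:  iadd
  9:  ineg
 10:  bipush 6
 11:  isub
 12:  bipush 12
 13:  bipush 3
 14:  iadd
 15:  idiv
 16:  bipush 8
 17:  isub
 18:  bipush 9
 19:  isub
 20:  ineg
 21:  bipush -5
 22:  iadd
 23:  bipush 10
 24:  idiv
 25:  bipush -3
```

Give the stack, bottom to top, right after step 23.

bipush -8 → -8
bipush 1  → -8 1
irem      → 0
bipush 1  → 0 1
ineg      → 0 -1
bipush 74 → 0 -1 74
isub      → 0 -75
iadd      → -75
ineg      → 75
bipush 6  → 75 6
isub      → 69
bipush 12 → 69 12
bipush 3  → 69 12 3
iadd      → 69 15
idiv      → 4
bipush 8  → 4 8
isub      → -4
bipush 9  → -4 9
isub      → -13
ineg      → 13
bipush -5 → 13 -5
iadd      → 8
bipush 10 → 8 10

[8, 10]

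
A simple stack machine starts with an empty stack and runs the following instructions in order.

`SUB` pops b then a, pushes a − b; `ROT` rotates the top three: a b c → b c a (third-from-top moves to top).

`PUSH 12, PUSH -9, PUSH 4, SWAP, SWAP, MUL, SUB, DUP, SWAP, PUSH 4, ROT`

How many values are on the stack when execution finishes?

3

PUSH 12  [12]
PUSH -9  [12, -9]
PUSH 4   [12, -9, 4]
SWAP     [12, 4, -9]
SWAP     [12, -9, 4]
MUL      [12, -36]
SUB      [48]
DUP      [48, 48]
SWAP     [48, 48]
PUSH 4   [48, 48, 4]
ROT      [48, 4, 48]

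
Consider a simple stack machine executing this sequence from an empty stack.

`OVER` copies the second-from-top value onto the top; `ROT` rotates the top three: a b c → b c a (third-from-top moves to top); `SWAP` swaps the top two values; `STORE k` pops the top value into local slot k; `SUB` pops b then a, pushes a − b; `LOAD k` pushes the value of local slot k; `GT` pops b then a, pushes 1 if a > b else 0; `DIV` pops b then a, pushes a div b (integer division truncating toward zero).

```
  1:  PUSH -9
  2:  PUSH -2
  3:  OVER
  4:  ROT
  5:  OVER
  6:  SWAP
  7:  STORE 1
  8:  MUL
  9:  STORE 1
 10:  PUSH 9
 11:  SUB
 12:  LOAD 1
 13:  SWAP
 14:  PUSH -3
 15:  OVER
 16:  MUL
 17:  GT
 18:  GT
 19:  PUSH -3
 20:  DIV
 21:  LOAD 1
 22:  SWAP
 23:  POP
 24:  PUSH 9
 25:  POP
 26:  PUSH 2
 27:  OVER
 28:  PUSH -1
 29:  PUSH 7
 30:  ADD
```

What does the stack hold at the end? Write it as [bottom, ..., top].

[81, 2, 81, 6]

PUSH -9 → -9
PUSH -2 → -9 -2
OVER    → -9 -2 -9
ROT     → -2 -9 -9
OVER    → -2 -9 -9 -9
SWAP    → -2 -9 -9 -9
STORE 1 → -2 -9 -9
MUL     → -2 81
STORE 1 → -2
PUSH 9  → -2 9
SUB     → -11
LOAD 1  → -11 81
SWAP    → 81 -11
PUSH -3 → 81 -11 -3
OVER    → 81 -11 -3 -11
MUL     → 81 -11 33
GT      → 81 0
GT      → 1
PUSH -3 → 1 -3
DIV     → 0
LOAD 1  → 0 81
SWAP    → 81 0
POP     → 81
PUSH 9  → 81 9
POP     → 81
PUSH 2  → 81 2
OVER    → 81 2 81
PUSH -1 → 81 2 81 -1
PUSH 7  → 81 2 81 -1 7
ADD     → 81 2 81 6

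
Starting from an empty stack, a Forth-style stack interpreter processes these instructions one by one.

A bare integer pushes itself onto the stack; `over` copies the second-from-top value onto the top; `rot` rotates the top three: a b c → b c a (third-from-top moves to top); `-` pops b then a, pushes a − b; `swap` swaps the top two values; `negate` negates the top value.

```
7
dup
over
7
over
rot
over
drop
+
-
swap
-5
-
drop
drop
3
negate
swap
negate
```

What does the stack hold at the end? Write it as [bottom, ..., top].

[-3, -7]

7       7
dup     7 7
over    7 7 7
7       7 7 7 7
over    7 7 7 7 7
rot     7 7 7 7 7
over    7 7 7 7 7 7
drop    7 7 7 7 7
+       7 7 7 14
-       7 7 -7
swap    7 -7 7
-5      7 -7 7 -5
-       7 -7 12
drop    7 -7
drop    7
3       7 3
negate  7 -3
swap    -3 7
negate  -3 -7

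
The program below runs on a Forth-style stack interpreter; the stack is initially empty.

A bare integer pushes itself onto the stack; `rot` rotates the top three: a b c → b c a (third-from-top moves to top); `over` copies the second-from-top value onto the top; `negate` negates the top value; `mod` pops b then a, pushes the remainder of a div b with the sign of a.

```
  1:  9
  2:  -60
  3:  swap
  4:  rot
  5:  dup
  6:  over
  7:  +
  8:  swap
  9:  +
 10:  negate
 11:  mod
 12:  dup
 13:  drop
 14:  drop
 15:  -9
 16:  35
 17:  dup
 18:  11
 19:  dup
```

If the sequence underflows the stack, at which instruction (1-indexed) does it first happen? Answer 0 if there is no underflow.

4

9    -> [9]
-60  -> [9, -60]
swap -> [-60, 9]
rot  — needs 3 operands, stack has 2 → underflow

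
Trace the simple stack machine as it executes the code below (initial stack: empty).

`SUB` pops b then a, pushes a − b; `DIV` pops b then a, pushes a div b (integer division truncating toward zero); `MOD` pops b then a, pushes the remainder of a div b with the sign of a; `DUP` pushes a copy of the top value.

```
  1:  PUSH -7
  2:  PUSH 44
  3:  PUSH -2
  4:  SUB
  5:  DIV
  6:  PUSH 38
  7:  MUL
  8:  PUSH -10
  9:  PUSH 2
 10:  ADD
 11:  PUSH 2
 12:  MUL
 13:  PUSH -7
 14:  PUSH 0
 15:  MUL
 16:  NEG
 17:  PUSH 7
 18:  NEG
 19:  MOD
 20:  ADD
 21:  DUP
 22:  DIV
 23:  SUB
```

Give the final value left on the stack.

PUSH -7  : -7
PUSH 44  : -7 44
PUSH -2  : -7 44 -2
SUB      : -7 46
DIV      : 0
PUSH 38  : 0 38
MUL      : 0
PUSH -10 : 0 -10
PUSH 2   : 0 -10 2
ADD      : 0 -8
PUSH 2   : 0 -8 2
MUL      : 0 -16
PUSH -7  : 0 -16 -7
PUSH 0   : 0 -16 -7 0
MUL      : 0 -16 0
NEG      : 0 -16 0
PUSH 7   : 0 -16 0 7
NEG      : 0 -16 0 -7
MOD      : 0 -16 0
ADD      : 0 -16
DUP      : 0 -16 -16
DIV      : 0 1
SUB      : -1

-1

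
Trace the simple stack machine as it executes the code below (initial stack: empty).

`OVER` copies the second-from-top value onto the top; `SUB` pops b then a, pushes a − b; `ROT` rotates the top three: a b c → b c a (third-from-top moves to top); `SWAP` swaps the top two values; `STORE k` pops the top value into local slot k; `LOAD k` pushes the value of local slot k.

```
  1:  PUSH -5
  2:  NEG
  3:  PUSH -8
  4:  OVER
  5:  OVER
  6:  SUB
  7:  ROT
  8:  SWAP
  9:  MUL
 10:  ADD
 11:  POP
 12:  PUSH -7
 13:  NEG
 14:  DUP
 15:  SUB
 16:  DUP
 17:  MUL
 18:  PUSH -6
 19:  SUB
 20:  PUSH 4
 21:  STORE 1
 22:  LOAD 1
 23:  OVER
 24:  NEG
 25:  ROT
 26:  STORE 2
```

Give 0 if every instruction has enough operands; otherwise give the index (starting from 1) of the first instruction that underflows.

0

PUSH -5 -> [-5]
NEG     -> [5]
PUSH -8 -> [5, -8]
OVER    -> [5, -8, 5]
OVER    -> [5, -8, 5, -8]
SUB     -> [5, -8, 13]
ROT     -> [-8, 13, 5]
SWAP    -> [-8, 5, 13]
MUL     -> [-8, 65]
ADD     -> [57]
POP     -> []
PUSH -7 -> [-7]
NEG     -> [7]
DUP     -> [7, 7]
SUB     -> [0]
DUP     -> [0, 0]
MUL     -> [0]
PUSH -6 -> [0, -6]
SUB     -> [6]
PUSH 4  -> [6, 4]
STORE 1 -> [6]
LOAD 1  -> [6, 4]
OVER    -> [6, 4, 6]
NEG     -> [6, 4, -6]
ROT     -> [4, -6, 6]
STORE 2 -> [4, -6]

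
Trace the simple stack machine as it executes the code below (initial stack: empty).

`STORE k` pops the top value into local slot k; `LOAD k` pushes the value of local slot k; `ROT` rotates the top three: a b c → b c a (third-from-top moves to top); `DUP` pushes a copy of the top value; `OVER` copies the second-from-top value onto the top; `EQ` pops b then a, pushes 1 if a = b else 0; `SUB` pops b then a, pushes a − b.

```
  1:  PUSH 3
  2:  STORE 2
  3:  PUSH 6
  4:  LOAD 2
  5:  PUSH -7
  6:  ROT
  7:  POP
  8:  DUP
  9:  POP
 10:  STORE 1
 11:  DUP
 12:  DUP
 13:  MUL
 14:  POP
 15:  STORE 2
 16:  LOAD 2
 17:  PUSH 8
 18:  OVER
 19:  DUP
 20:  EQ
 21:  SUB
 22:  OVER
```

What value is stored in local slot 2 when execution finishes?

PUSH 3   3
STORE 2  (empty)
PUSH 6   6
LOAD 2   6 3
PUSH -7  6 3 -7
ROT      3 -7 6
POP      3 -7
DUP      3 -7 -7
POP      3 -7
STORE 1  3
DUP      3 3
DUP      3 3 3
MUL      3 9
POP      3
STORE 2  (empty)
LOAD 2   3
PUSH 8   3 8
OVER     3 8 3
DUP      3 8 3 3
EQ       3 8 1
SUB      3 7
OVER     3 7 3

3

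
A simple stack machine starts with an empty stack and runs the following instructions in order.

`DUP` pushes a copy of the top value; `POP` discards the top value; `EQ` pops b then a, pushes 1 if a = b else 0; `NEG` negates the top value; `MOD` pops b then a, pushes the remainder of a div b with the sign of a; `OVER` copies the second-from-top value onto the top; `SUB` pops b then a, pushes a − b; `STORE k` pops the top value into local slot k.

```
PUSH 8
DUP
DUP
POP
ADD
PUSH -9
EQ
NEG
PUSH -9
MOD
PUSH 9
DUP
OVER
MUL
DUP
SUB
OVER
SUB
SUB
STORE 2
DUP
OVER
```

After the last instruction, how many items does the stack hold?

3

PUSH 8  : 8
DUP     : 8 8
DUP     : 8 8 8
POP     : 8 8
ADD     : 16
PUSH -9 : 16 -9
EQ      : 0
NEG     : 0
PUSH -9 : 0 -9
MOD     : 0
PUSH 9  : 0 9
DUP     : 0 9 9
OVER    : 0 9 9 9
MUL     : 0 9 81
DUP     : 0 9 81 81
SUB     : 0 9 0
OVER    : 0 9 0 9
SUB     : 0 9 -9
SUB     : 0 18
STORE 2 : 0
DUP     : 0 0
OVER    : 0 0 0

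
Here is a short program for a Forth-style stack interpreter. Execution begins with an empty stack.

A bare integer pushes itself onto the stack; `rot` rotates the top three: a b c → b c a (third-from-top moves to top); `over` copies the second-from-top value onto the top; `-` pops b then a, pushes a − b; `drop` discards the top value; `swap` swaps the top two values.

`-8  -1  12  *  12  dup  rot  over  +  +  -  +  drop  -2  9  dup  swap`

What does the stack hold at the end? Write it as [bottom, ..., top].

[-2, 9, 9]

-8    -8
-1    -8 -1
12    -8 -1 12
*     -8 -12
12    -8 -12 12
dup   -8 -12 12 12
rot   -8 12 12 -12
over  -8 12 12 -12 12
+     -8 12 12 0
+     -8 12 12
-     -8 0
+     -8
drop  (empty)
-2    -2
9     -2 9
dup   -2 9 9
swap  -2 9 9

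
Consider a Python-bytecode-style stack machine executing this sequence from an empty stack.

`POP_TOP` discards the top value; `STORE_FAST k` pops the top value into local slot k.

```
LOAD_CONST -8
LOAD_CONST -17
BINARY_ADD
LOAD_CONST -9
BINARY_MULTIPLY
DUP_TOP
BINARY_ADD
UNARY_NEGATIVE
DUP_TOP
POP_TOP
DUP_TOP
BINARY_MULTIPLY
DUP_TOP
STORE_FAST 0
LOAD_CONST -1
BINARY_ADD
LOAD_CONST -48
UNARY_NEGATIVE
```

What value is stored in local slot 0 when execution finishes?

202500

LOAD_CONST -8   → -8
LOAD_CONST -17  → -8 -17
BINARY_ADD      → -25
LOAD_CONST -9   → -25 -9
BINARY_MULTIPLY → 225
DUP_TOP         → 225 225
BINARY_ADD      → 450
UNARY_NEGATIVE  → -450
DUP_TOP         → -450 -450
POP_TOP         → -450
DUP_TOP         → -450 -450
BINARY_MULTIPLY → 202500
DUP_TOP         → 202500 202500
STORE_FAST 0    → 202500
LOAD_CONST -1   → 202500 -1
BINARY_ADD      → 202499
LOAD_CONST -48  → 202499 -48
UNARY_NEGATIVE  → 202499 48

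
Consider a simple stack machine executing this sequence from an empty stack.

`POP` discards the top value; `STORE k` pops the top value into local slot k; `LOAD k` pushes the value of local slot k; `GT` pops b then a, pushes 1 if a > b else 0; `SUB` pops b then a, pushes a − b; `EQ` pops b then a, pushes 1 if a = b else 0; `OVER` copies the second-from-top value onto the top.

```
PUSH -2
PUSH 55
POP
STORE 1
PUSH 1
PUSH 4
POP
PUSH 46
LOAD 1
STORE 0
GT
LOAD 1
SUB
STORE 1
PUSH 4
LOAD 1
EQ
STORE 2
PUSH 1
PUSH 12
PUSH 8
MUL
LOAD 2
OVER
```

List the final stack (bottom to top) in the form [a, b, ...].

[1, 96, 0, 96]

PUSH -2  -2
PUSH 55  -2 55
POP      -2
STORE 1  (empty)
PUSH 1   1
PUSH 4   1 4
POP      1
PUSH 46  1 46
LOAD 1   1 46 -2
STORE 0  1 46
GT       0
LOAD 1   0 -2
SUB      2
STORE 1  (empty)
PUSH 4   4
LOAD 1   4 2
EQ       0
STORE 2  (empty)
PUSH 1   1
PUSH 12  1 12
PUSH 8   1 12 8
MUL      1 96
LOAD 2   1 96 0
OVER     1 96 0 96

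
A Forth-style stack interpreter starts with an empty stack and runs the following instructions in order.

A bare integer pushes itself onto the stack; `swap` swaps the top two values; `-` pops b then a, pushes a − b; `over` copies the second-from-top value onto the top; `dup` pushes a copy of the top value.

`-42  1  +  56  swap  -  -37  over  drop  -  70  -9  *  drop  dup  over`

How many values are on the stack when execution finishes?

-42  : -42
1    : -42 1
+    : -41
56   : -41 56
swap : 56 -41
-    : 97
-37  : 97 -37
over : 97 -37 97
drop : 97 -37
-    : 134
70   : 134 70
-9   : 134 70 -9
*    : 134 -630
drop : 134
dup  : 134 134
over : 134 134 134

3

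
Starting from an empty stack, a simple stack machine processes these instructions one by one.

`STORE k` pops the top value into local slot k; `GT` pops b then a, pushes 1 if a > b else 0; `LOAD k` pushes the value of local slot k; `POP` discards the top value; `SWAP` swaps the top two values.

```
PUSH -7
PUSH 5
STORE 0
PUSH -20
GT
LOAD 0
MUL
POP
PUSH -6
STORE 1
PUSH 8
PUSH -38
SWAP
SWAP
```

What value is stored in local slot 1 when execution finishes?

PUSH -7  -> [-7]
PUSH 5   -> [-7, 5]
STORE 0  -> [-7]
PUSH -20 -> [-7, -20]
GT       -> [1]
LOAD 0   -> [1, 5]
MUL      -> [5]
POP      -> []
PUSH -6  -> [-6]
STORE 1  -> []
PUSH 8   -> [8]
PUSH -38 -> [8, -38]
SWAP     -> [-38, 8]
SWAP     -> [8, -38]

-6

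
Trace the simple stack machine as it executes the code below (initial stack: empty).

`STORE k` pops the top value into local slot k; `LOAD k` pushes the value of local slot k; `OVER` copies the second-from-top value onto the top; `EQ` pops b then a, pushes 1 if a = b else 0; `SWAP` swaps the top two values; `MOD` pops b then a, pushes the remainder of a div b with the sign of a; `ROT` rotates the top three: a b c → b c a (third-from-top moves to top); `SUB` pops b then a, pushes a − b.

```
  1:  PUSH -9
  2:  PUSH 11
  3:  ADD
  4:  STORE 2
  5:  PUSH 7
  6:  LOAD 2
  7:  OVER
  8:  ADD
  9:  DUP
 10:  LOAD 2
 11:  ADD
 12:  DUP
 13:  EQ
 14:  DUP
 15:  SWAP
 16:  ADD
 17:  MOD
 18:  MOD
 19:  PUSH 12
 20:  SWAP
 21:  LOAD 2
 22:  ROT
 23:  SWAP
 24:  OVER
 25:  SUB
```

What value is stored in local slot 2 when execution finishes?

PUSH -9 : [-9]
PUSH 11 : [-9, 11]
ADD     : [2]
STORE 2 : []
PUSH 7  : [7]
LOAD 2  : [7, 2]
OVER    : [7, 2, 7]
ADD     : [7, 9]
DUP     : [7, 9, 9]
LOAD 2  : [7, 9, 9, 2]
ADD     : [7, 9, 11]
DUP     : [7, 9, 11, 11]
EQ      : [7, 9, 1]
DUP     : [7, 9, 1, 1]
SWAP    : [7, 9, 1, 1]
ADD     : [7, 9, 2]
MOD     : [7, 1]
MOD     : [0]
PUSH 12 : [0, 12]
SWAP    : [12, 0]
LOAD 2  : [12, 0, 2]
ROT     : [0, 2, 12]
SWAP    : [0, 12, 2]
OVER    : [0, 12, 2, 12]
SUB     : [0, 12, -10]

2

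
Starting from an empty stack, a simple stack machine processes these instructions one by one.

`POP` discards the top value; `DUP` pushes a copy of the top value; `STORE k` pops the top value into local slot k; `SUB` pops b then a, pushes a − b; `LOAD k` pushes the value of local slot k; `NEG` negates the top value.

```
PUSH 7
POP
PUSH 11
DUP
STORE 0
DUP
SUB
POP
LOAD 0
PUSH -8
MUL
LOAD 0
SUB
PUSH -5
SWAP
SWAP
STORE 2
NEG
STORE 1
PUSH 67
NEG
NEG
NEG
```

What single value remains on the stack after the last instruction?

-67

PUSH 7   [7]
POP      []
PUSH 11  [11]
DUP      [11, 11]
STORE 0  [11]
DUP      [11, 11]
SUB      [0]
POP      []
LOAD 0   [11]
PUSH -8  [11, -8]
MUL      [-88]
LOAD 0   [-88, 11]
SUB      [-99]
PUSH -5  [-99, -5]
SWAP     [-5, -99]
SWAP     [-99, -5]
STORE 2  [-99]
NEG      [99]
STORE 1  []
PUSH 67  [67]
NEG      [-67]
NEG      [67]
NEG      [-67]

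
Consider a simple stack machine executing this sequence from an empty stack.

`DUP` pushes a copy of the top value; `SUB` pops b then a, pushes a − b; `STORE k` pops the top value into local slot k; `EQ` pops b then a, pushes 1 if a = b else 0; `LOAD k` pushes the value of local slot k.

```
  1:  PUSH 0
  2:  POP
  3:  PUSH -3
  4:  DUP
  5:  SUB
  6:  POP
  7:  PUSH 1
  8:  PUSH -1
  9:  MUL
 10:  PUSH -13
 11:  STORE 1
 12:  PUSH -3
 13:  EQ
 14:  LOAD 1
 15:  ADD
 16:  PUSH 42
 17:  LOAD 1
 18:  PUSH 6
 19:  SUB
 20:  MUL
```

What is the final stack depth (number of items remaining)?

PUSH 0   : 0
POP      : (empty)
PUSH -3  : -3
DUP      : -3 -3
SUB      : 0
POP      : (empty)
PUSH 1   : 1
PUSH -1  : 1 -1
MUL      : -1
PUSH -13 : -1 -13
STORE 1  : -1
PUSH -3  : -1 -3
EQ       : 0
LOAD 1   : 0 -13
ADD      : -13
PUSH 42  : -13 42
LOAD 1   : -13 42 -13
PUSH 6   : -13 42 -13 6
SUB      : -13 42 -19
MUL      : -13 -798

2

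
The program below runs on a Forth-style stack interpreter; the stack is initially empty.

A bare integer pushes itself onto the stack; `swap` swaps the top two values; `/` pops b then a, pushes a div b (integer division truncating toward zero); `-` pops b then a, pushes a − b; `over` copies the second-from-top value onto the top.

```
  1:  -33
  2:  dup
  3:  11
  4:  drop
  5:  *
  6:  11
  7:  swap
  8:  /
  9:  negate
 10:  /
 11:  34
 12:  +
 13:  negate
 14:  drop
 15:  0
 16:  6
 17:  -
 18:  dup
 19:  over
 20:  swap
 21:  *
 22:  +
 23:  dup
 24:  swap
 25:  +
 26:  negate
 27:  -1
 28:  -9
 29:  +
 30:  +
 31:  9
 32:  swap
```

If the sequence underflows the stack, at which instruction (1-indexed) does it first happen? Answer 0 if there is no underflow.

10

-33    : -33
dup    : -33 -33
11     : -33 -33 11
drop   : -33 -33
*      : 1089
11     : 1089 11
swap   : 11 1089
/      : 0
negate : 0
/  — needs 2 operands, stack has 1 → underflow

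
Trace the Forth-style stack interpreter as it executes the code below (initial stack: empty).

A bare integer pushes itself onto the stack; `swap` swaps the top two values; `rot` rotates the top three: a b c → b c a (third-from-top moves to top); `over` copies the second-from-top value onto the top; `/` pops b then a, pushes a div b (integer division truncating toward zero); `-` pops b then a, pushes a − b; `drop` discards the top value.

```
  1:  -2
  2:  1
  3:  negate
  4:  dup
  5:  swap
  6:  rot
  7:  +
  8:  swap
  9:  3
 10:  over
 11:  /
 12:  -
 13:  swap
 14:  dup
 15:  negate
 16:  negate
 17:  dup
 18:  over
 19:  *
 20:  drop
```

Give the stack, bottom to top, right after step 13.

-2     : -2
1      : -2 1
negate : -2 -1
dup    : -2 -1 -1
swap   : -2 -1 -1
rot    : -1 -1 -2
+      : -1 -3
swap   : -3 -1
3      : -3 -1 3
over   : -3 -1 3 -1
/      : -3 -1 -3
-      : -3 2
swap   : 2 -3

[2, -3]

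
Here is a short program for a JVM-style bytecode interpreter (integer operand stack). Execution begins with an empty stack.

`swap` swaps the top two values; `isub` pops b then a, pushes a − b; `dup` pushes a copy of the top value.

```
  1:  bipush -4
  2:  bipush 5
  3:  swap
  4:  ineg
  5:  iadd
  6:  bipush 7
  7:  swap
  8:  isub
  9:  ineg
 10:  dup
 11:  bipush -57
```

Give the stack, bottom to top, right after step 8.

bipush -4 : [-4]
bipush 5  : [-4, 5]
swap      : [5, -4]
ineg      : [5, 4]
iadd      : [9]
bipush 7  : [9, 7]
swap      : [7, 9]
isub      : [-2]

[-2]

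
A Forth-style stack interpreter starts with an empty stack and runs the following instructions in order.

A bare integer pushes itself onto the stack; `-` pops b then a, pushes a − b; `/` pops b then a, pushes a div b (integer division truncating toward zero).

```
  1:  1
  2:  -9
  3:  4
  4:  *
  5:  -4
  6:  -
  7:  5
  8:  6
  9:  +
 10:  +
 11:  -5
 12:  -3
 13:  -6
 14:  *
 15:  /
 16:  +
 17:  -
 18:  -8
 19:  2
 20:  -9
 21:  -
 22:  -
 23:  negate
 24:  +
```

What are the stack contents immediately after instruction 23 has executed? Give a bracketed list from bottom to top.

[22, 19]

1      : 1
-9     : 1 -9
4      : 1 -9 4
*      : 1 -36
-4     : 1 -36 -4
-      : 1 -32
5      : 1 -32 5
6      : 1 -32 5 6
+      : 1 -32 11
+      : 1 -21
-5     : 1 -21 -5
-3     : 1 -21 -5 -3
-6     : 1 -21 -5 -3 -6
*      : 1 -21 -5 18
/      : 1 -21 0
+      : 1 -21
-      : 22
-8     : 22 -8
2      : 22 -8 2
-9     : 22 -8 2 -9
-      : 22 -8 11
-      : 22 -19
negate : 22 19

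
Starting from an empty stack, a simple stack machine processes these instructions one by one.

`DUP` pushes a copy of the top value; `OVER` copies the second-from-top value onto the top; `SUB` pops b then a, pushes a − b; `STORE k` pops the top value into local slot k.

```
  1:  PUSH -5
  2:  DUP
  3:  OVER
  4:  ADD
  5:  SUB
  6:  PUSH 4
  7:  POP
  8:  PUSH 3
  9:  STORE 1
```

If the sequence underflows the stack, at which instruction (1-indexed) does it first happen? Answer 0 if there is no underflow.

0

PUSH -5 -> [-5]
DUP     -> [-5, -5]
OVER    -> [-5, -5, -5]
ADD     -> [-5, -10]
SUB     -> [5]
PUSH 4  -> [5, 4]
POP     -> [5]
PUSH 3  -> [5, 3]
STORE 1 -> [5]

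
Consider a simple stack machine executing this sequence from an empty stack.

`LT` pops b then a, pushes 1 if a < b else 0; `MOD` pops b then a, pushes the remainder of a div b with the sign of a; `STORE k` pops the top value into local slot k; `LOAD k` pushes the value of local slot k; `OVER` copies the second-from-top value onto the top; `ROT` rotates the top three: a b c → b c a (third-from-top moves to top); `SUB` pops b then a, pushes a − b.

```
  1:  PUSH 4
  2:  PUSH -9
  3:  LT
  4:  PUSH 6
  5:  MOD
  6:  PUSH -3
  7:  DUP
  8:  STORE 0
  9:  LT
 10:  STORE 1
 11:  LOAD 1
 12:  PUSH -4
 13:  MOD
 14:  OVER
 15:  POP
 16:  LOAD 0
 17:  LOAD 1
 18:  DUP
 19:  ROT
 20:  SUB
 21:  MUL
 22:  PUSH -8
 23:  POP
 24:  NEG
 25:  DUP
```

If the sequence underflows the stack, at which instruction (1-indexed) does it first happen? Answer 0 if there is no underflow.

PUSH 4  -> [4]
PUSH -9 -> [4, -9]
LT      -> [0]
PUSH 6  -> [0, 6]
MOD     -> [0]
PUSH -3 -> [0, -3]
DUP     -> [0, -3, -3]
STORE 0 -> [0, -3]
LT      -> [0]
STORE 1 -> []
LOAD 1  -> [0]
PUSH -4 -> [0, -4]
MOD     -> [0]
OVER  — needs 2 operands, stack has 1 → underflow

14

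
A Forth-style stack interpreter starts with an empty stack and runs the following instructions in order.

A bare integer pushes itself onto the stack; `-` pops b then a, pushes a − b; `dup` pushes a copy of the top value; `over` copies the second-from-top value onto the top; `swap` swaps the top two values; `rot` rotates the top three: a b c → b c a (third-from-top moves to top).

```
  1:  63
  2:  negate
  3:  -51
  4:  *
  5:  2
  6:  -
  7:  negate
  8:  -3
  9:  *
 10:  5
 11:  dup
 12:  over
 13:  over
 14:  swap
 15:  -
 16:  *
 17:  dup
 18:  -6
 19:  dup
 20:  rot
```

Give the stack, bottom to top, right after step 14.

63      63
negate  -63
-51     -63 -51
*       3213
2       3213 2
-       3211
negate  -3211
-3      -3211 -3
*       9633
5       9633 5
dup     9633 5 5
over    9633 5 5 5
over    9633 5 5 5 5
swap    9633 5 5 5 5

[9633, 5, 5, 5, 5]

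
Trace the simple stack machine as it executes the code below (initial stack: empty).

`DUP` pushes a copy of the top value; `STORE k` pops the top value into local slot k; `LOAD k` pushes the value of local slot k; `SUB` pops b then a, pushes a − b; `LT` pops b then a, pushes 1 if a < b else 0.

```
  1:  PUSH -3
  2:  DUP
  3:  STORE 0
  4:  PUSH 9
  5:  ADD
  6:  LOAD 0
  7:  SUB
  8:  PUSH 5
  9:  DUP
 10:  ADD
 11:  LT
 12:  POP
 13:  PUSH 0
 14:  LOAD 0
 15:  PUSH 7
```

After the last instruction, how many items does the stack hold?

3

PUSH -3 → [-3]
DUP     → [-3, -3]
STORE 0 → [-3]
PUSH 9  → [-3, 9]
ADD     → [6]
LOAD 0  → [6, -3]
SUB     → [9]
PUSH 5  → [9, 5]
DUP     → [9, 5, 5]
ADD     → [9, 10]
LT      → [1]
POP     → []
PUSH 0  → [0]
LOAD 0  → [0, -3]
PUSH 7  → [0, -3, 7]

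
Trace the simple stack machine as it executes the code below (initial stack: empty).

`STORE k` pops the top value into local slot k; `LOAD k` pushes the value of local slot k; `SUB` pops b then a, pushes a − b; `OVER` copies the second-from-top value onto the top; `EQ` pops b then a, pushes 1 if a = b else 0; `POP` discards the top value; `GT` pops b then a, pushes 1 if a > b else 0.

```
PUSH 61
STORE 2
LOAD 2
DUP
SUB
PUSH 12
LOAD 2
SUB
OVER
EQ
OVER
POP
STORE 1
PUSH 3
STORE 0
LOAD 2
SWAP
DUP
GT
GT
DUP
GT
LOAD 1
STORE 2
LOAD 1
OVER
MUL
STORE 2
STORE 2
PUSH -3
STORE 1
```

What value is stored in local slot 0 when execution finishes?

PUSH 61 -> [61]
STORE 2 -> []
LOAD 2  -> [61]
DUP     -> [61, 61]
SUB     -> [0]
PUSH 12 -> [0, 12]
LOAD 2  -> [0, 12, 61]
SUB     -> [0, -49]
OVER    -> [0, -49, 0]
EQ      -> [0, 0]
OVER    -> [0, 0, 0]
POP     -> [0, 0]
STORE 1 -> [0]
PUSH 3  -> [0, 3]
STORE 0 -> [0]
LOAD 2  -> [0, 61]
SWAP    -> [61, 0]
DUP     -> [61, 0, 0]
GT      -> [61, 0]
GT      -> [1]
DUP     -> [1, 1]
GT      -> [0]
LOAD 1  -> [0, 0]
STORE 2 -> [0]
LOAD 1  -> [0, 0]
OVER    -> [0, 0, 0]
MUL     -> [0, 0]
STORE 2 -> [0]
STORE 2 -> []
PUSH -3 -> [-3]
STORE 1 -> []

3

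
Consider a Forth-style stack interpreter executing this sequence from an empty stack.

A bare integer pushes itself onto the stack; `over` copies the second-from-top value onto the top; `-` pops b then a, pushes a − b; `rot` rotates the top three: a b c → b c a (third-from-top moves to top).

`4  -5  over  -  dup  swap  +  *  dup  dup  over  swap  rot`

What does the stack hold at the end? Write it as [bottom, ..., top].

[-72, -72, -72, -72]

4    → 4
-5   → 4 -5
over → 4 -5 4
-    → 4 -9
dup  → 4 -9 -9
swap → 4 -9 -9
+    → 4 -18
*    → -72
dup  → -72 -72
dup  → -72 -72 -72
over → -72 -72 -72 -72
swap → -72 -72 -72 -72
rot  → -72 -72 -72 -72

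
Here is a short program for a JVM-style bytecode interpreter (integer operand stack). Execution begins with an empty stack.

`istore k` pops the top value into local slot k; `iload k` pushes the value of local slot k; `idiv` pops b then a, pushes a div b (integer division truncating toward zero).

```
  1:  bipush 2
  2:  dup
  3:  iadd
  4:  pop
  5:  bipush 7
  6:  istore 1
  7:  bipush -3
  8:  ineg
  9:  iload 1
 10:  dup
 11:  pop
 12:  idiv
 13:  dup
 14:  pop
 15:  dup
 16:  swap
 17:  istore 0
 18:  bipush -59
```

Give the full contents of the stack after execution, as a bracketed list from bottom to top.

bipush 2   → [2]
dup        → [2, 2]
iadd       → [4]
pop        → []
bipush 7   → [7]
istore 1   → []
bipush -3  → [-3]
ineg       → [3]
iload 1    → [3, 7]
dup        → [3, 7, 7]
pop        → [3, 7]
idiv       → [0]
dup        → [0, 0]
pop        → [0]
dup        → [0, 0]
swap       → [0, 0]
istore 0   → [0]
bipush -59 → [0, -59]

[0, -59]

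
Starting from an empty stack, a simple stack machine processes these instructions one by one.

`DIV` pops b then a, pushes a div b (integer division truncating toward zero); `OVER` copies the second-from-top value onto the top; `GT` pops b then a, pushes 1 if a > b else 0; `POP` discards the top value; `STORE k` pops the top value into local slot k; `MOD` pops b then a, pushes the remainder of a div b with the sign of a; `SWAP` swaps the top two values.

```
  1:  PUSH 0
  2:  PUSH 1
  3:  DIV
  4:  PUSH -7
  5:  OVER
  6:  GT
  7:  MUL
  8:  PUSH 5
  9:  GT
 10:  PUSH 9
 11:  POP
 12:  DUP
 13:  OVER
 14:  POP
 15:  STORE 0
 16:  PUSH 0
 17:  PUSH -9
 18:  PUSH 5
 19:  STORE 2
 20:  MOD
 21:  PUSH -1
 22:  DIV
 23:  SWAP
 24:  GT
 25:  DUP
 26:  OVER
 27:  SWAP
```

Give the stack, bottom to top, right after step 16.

[0, 0]

PUSH 0  -> 0
PUSH 1  -> 0 1
DIV     -> 0
PUSH -7 -> 0 -7
OVER    -> 0 -7 0
GT      -> 0 0
MUL     -> 0
PUSH 5  -> 0 5
GT      -> 0
PUSH 9  -> 0 9
POP     -> 0
DUP     -> 0 0
OVER    -> 0 0 0
POP     -> 0 0
STORE 0 -> 0
PUSH 0  -> 0 0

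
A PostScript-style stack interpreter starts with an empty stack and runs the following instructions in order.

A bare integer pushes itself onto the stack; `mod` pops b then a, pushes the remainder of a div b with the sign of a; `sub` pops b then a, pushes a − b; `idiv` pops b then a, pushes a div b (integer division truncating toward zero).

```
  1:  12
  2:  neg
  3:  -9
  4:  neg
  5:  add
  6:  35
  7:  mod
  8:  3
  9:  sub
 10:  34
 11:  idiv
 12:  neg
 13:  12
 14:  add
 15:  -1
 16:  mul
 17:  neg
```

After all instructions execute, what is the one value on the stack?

12   → 12
neg  → -12
-9   → -12 -9
neg  → -12 9
add  → -3
35   → -3 35
mod  → -3
3    → -3 3
sub  → -6
34   → -6 34
idiv → 0
neg  → 0
12   → 0 12
add  → 12
-1   → 12 -1
mul  → -12
neg  → 12

12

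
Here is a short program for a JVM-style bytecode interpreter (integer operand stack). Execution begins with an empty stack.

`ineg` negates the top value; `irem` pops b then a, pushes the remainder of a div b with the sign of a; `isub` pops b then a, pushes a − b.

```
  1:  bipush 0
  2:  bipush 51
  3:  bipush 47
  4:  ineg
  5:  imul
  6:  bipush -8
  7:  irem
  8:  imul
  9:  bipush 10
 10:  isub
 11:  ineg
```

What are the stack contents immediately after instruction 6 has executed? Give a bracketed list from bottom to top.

[0, -2397, -8]

bipush 0   0
bipush 51  0 51
bipush 47  0 51 47
ineg       0 51 -47
imul       0 -2397
bipush -8  0 -2397 -8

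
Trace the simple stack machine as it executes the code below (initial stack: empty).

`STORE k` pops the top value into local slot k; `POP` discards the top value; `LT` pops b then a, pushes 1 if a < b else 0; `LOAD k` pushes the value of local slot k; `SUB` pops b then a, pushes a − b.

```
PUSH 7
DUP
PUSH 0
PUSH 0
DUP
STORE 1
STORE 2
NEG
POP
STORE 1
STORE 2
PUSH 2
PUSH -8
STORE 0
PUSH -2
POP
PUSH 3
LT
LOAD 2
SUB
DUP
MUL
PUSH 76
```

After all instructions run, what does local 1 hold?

7

PUSH 7  -> [7]
DUP     -> [7, 7]
PUSH 0  -> [7, 7, 0]
PUSH 0  -> [7, 7, 0, 0]
DUP     -> [7, 7, 0, 0, 0]
STORE 1 -> [7, 7, 0, 0]
STORE 2 -> [7, 7, 0]
NEG     -> [7, 7, 0]
POP     -> [7, 7]
STORE 1 -> [7]
STORE 2 -> []
PUSH 2  -> [2]
PUSH -8 -> [2, -8]
STORE 0 -> [2]
PUSH -2 -> [2, -2]
POP     -> [2]
PUSH 3  -> [2, 3]
LT      -> [1]
LOAD 2  -> [1, 7]
SUB     -> [-6]
DUP     -> [-6, -6]
MUL     -> [36]
PUSH 76 -> [36, 76]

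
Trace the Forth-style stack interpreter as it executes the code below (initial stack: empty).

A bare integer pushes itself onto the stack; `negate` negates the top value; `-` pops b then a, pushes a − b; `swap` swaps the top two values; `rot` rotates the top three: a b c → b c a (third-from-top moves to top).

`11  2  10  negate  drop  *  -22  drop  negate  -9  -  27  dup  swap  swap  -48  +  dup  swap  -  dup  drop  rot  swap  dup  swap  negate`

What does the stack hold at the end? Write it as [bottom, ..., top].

11     -> 11
2      -> 11 2
10     -> 11 2 10
negate -> 11 2 -10
drop   -> 11 2
*      -> 22
-22    -> 22 -22
drop   -> 22
negate -> -22
-9     -> -22 -9
-      -> -13
27     -> -13 27
dup    -> -13 27 27
swap   -> -13 27 27
swap   -> -13 27 27
-48    -> -13 27 27 -48
+      -> -13 27 -21
dup    -> -13 27 -21 -21
swap   -> -13 27 -21 -21
-      -> -13 27 0
dup    -> -13 27 0 0
drop   -> -13 27 0
rot    -> 27 0 -13
swap   -> 27 -13 0
dup    -> 27 -13 0 0
swap   -> 27 -13 0 0
negate -> 27 -13 0 0

[27, -13, 0, 0]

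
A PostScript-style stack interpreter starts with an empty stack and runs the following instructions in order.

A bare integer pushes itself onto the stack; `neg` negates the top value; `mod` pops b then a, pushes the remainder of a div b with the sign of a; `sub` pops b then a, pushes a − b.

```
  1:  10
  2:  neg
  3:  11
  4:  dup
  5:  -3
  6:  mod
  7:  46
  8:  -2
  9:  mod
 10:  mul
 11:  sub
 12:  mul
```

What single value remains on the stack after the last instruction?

-110

10   10
neg  -10
11   -10 11
dup  -10 11 11
-3   -10 11 11 -3
mod  -10 11 2
46   -10 11 2 46
-2   -10 11 2 46 -2
mod  -10 11 2 0
mul  -10 11 0
sub  -10 11
mul  -110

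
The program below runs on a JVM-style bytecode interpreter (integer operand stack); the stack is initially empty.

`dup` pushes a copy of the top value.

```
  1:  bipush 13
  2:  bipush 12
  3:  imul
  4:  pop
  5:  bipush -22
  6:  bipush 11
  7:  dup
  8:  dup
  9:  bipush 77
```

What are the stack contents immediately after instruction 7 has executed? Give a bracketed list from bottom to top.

[-22, 11, 11]

bipush 13  → [13]
bipush 12  → [13, 12]
imul       → [156]
pop        → []
bipush -22 → [-22]
bipush 11  → [-22, 11]
dup        → [-22, 11, 11]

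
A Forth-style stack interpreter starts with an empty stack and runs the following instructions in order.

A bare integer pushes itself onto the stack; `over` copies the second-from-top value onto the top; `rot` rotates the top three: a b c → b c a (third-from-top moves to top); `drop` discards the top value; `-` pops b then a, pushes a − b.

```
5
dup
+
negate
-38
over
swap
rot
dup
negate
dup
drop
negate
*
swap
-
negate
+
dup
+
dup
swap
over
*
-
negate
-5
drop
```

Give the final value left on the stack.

5      → 5
dup    → 5 5
+      → 10
negate → -10
-38    → -10 -38
over   → -10 -38 -10
swap   → -10 -10 -38
rot    → -10 -38 -10
dup    → -10 -38 -10 -10
negate → -10 -38 -10 10
dup    → -10 -38 -10 10 10
drop   → -10 -38 -10 10
negate → -10 -38 -10 -10
*      → -10 -38 100
swap   → -10 100 -38
-      → -10 138
negate → -10 -138
+      → -148
dup    → -148 -148
+      → -296
dup    → -296 -296
swap   → -296 -296
over   → -296 -296 -296
*      → -296 87616
-      → -87912
negate → 87912
-5     → 87912 -5
drop   → 87912

87912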